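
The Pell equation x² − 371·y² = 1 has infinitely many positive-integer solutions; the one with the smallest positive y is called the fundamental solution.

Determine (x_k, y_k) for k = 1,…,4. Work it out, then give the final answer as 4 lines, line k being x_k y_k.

[19; 3,1,4,1,3,38] for √371; ℓ=6 ⇒ convergent index 5
i=0: a=19 ⇒ p=19, q=1
i=1: a=3 ⇒ p=58, q=3
i=2: a=1 ⇒ p=77, q=4
i=3: a=4 ⇒ p=366, q=19
i=4: a=1 ⇒ p=443, q=23
i=5: a=3 ⇒ p=1695, q=88
(x₁, y₁) = (1695, 88);  1695² − 371·88² = 1 ✓
k=2:  x_2 = 1695·1695+371·88·88 = 5746049,  y_2 = 1695·88+88·1695 = 298320
k=3:  x_3 = 1695·5746049+371·88·298320 = 19479104415,  y_3 = 1695·298320+88·5746049 = 1011304712
k=4:  x_4 = 1695·19479104415+371·88·1011304712 = 66034158220801,  y_4 = 1695·1011304712+88·19479104415 = 3428322675360

1695 88
5746049 298320
19479104415 1011304712
66034158220801 3428322675360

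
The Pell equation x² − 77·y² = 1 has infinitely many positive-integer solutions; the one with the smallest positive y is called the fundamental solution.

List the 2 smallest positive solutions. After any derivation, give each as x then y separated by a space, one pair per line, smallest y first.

√77 = [8; 1,3,2,3,1,16, …], period ℓ=6 (even) → k=5
k=0  a_k=8  p_k/q_k = 8/1
…
k=2  a_k=3  p_k/q_k = 35/4
k=3  a_k=2  p_k/q_k = 79/9
k=4  a_k=3  p_k/q_k = 272/31
k=5  a_k=1  p_k/q_k = 351/40
→ (351, 40).  Check: 351²=123201, 77·40²=123200, difference 1.
k=2:  x_2 = 351·351+77·40·40 = 246401,  y_2 = 351·40+40·351 = 28080

351 40
246401 28080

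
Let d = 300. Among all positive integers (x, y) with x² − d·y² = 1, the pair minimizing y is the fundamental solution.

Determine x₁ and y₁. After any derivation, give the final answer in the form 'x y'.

√300 = [17; 3,8,3,34, …], period ℓ=4 (even) → k=3
k=0  a_k=17  p_k/q_k = 17/1
k=1  a_k=3  p_k/q_k = 52/3
k=2  a_k=8  p_k/q_k = 433/25
k=3  a_k=3  p_k/q_k = 1351/78
fundamental: x₁=1351, y₁=78  (since 1825201 − 300·6084 = 1)

1351 78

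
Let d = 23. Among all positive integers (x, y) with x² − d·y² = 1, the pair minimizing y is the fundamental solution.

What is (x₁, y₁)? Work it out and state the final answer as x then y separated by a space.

[4; 1,3,1,8] for √23; ℓ=4 ⇒ convergent index 3
a_0=4:  p_0=4·1+0=4,  q_0=4·0+1=1
a_1=1:  p_1=1·4+1=5,  q_1=1·1+0=1
a_2=3:  p_2=3·5+4=19,  q_2=3·1+1=4
a_3=1:  p_3=1·19+5=24,  q_3=1·4+1=5
fundamental: x₁=24, y₁=5  (since 576 − 23·25 = 1)

24 5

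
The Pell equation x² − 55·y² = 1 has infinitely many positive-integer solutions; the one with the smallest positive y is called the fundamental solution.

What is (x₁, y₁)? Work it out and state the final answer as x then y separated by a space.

89 12

√55 = [7; 2,2,2,14, …], period ℓ=4 (even) → k=3
i=0: a=7 ⇒ p=7, q=1
i=1: a=2 ⇒ p=15, q=2
i=2: a=2 ⇒ p=37, q=5
i=3: a=2 ⇒ p=89, q=12
(x₁, y₁) = (89, 12);  89² − 55·12² = 1 ✓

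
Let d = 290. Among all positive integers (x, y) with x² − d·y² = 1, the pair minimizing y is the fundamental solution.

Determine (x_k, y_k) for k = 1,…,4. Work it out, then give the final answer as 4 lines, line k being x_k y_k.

579 34
670481 39372
776416419 45592742
899089542721 52796355864

√290 = [17; 34, …], period ℓ=1 (odd) → k=1
k=0  a_k=17  p_k/q_k = 17/1
k=1  a_k=34  p_k/q_k = 579/34
fundamental: x₁=579, y₁=34  (since 335241 − 290·1156 = 1)
n=2: (579,34)∘(579,34) = (579·579+290·34·34, 579·34+34·579) = (670481,39372)
n=3: (670481,39372)∘(579,34) = (579·670481+290·34·39372, 579·39372+34·670481) = (776416419,45592742)
n=4: (776416419,45592742)∘(579,34) = (579·776416419+290·34·45592742, 579·45592742+34·776416419) = (899089542721,52796355864)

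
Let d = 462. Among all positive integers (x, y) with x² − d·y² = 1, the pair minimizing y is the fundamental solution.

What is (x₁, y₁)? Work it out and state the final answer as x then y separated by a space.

43 2

d=462: √d = [21; 2,42] (ℓ=2, even), read p_1/q_1
i=0: a=21 ⇒ p=21, q=1
i=1: a=2 ⇒ p=43, q=2
→ (43, 2).  Check: 43²=1849, 462·2²=1848, difference 1.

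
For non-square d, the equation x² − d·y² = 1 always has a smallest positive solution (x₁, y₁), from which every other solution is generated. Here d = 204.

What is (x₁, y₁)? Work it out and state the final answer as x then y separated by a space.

√204 → a₀=14, period (3,1,1,6,1,1,3,28); ℓ=8 even so k=7
a_0=14:  p_0=14·1+0=14,  q_0=14·0+1=1
…
a_2=1:  p_2=1·43+14=57,  q_2=1·3+1=4
…
a_4=6:  p_4=6·100+57=657,  q_4=6·7+4=46
…
a_6=1:  p_6=1·757+657=1414,  q_6=1·53+46=99
a_7=3:  p_7=3·1414+757=4999,  q_7=3·99+53=350
→ (4999, 350).  Check: 4999²=24990001, 204·350²=24990000, difference 1.

4999 350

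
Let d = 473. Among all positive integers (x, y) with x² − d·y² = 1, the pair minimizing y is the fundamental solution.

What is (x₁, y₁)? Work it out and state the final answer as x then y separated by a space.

√473 → a₀=21, period (1,2,1,42); ℓ=4 even so k=3
a_0=21:  p_0=21·1+0=21,  q_0=21·0+1=1
a_1=1:  p_1=1·21+1=22,  q_1=1·1+0=1
a_2=2:  p_2=2·22+21=65,  q_2=2·1+1=3
a_3=1:  p_3=1·65+22=87,  q_3=1·3+1=4
(x₁, y₁) = (87, 4);  87² − 473·4² = 1 ✓

87 4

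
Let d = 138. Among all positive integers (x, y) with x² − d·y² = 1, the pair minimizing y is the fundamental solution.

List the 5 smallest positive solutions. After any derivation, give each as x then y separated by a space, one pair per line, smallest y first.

√138 → a₀=11, period (1,2,1,22); ℓ=4 even so k=3
step 0: (11, 1)  from 11·(1,0) + (0,1)
step 1: (12, 1)  from 1·(11,1) + (1,0)
step 2: (35, 3)  from 2·(12,1) + (11,1)
step 3: (47, 4)  from 1·(35,3) + (12,1)
fundamental: x₁=47, y₁=4  (since 2209 − 138·16 = 1)
(x_2, y_2) = (47·47 + 138·4·4, 47·4 + 4·47) = (4417, 376)
(x_3, y_3) = (47·4417 + 138·4·376, 47·376 + 4·4417) = (415151, 35340)
(x_4, y_4) = (47·415151 + 138·4·35340, 47·35340 + 4·415151) = (39019777, 3321584)
(x_5, y_5) = (47·39019777 + 138·4·3321584, 47·3321584 + 4·39019777) = (3667443887, 312193556)

47 4
4417 376
415151 35340
39019777 3321584
3667443887 312193556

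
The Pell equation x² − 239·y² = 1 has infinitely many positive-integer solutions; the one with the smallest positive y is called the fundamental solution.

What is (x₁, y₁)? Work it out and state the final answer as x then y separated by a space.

6195120 400729

d=239: √d = [15; 2,5,1,2,4,15,4,2,1,5,2,30] (ℓ=12, even), read p_11/q_11
a_0=15:  p_0=15·1+0=15,  q_0=15·0+1=1
…
a_2=5:  p_2=5·31+15=170,  q_2=5·2+1=11
a_3=1:  p_3=1·170+31=201,  q_3=1·11+2=13
…
a_6=15:  p_6=15·2489+572=37907,  q_6=15·161+37=2452
a_7=4:  p_7=4·37907+2489=154117,  q_7=4·2452+161=9969
a_8=2:  p_8=2·154117+37907=346141,  q_8=2·9969+2452=22390
a_9=1:  p_9=1·346141+154117=500258,  q_9=1·22390+9969=32359
a_10=5:  p_10=5·500258+346141=2847431,  q_10=5·32359+22390=184185
a_11=2:  p_11=2·2847431+500258=6195120,  q_11=2·184185+32359=400729
fundamental: x₁=6195120, y₁=400729  (since 38379511814400 − 239·160583731441 = 1)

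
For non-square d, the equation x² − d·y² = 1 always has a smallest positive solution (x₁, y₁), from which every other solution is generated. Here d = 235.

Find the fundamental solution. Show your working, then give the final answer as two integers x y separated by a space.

46 3

[15; 3,30] for √235; ℓ=2 ⇒ convergent index 1
step 0: (15, 1)  from 15·(1,0) + (0,1)
step 1: (46, 3)  from 3·(15,1) + (1,0)
fundamental: x₁=46, y₁=3  (since 2116 − 235·9 = 1)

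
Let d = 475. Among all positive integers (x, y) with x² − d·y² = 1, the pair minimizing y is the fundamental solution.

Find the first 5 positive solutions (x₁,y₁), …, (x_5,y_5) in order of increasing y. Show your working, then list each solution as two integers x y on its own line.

57799 2652
6681448801 306565896
772362118440199 35438404443156
89283516160768675201 4096608676513381392
10320995900380175197444999 473559769752155457709260

√475 = [21; 1,3,1,6,2,6,1,3,1,42, …], period ℓ=10 (even) → k=9
step 0: (21, 1)  from 21·(1,0) + (0,1)
step 1: (22, 1)  from 1·(21,1) + (1,0)
step 2: (87, 4)  from 3·(22,1) + (21,1)
step 3: (109, 5)  from 1·(87,4) + (22,1)
…
step 5: (1591, 73)  from 2·(741,34) + (109,5)
step 6: (10287, 472)  from 6·(1591,73) + (741,34)
step 7: (11878, 545)  from 1·(10287,472) + (1591,73)
step 8: (45921, 2107)  from 3·(11878,545) + (10287,472)
step 9: (57799, 2652)  from 1·(45921,2107) + (11878,545)
fundamental: x₁=57799, y₁=2652  (since 3340724401 − 475·7033104 = 1)
n=2: (57799,2652)∘(57799,2652) = (57799·57799+475·2652·2652, 57799·2652+2652·57799) = (6681448801,306565896)
n=3: (6681448801,306565896)∘(57799,2652) = (57799·6681448801+475·2652·306565896, 57799·306565896+2652·6681448801) = (772362118440199,35438404443156)
n=4: (772362118440199,35438404443156)∘(57799,2652) = (57799·772362118440199+475·2652·35438404443156, 57799·35438404443156+2652·772362118440199) = (89283516160768675201,4096608676513381392)
n=5: (89283516160768675201,4096608676513381392)∘(57799,2652) = (57799·89283516160768675201+475·2652·4096608676513381392, 57799·4096608676513381392+2652·89283516160768675201) = (10320995900380175197444999,473559769752155457709260)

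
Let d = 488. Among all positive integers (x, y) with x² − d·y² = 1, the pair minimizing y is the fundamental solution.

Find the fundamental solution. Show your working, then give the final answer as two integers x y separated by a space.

d=488: √d = [22; 11,44] (ℓ=2, even), read p_1/q_1
a_0=22:  p_0=22·1+0=22,  q_0=22·0+1=1
a_1=11:  p_1=11·22+1=243,  q_1=11·1+0=11
(x₁, y₁) = (243, 11);  243² − 488·11² = 1 ✓

243 11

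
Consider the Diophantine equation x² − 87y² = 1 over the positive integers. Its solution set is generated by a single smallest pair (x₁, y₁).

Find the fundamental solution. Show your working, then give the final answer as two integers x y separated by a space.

28 3

[9; 3,18] for √87; ℓ=2 ⇒ convergent index 1
step 0: (9, 1)  from 9·(1,0) + (0,1)
step 1: (28, 3)  from 3·(9,1) + (1,0)
fundamental: x₁=28, y₁=3  (since 784 − 87·9 = 1)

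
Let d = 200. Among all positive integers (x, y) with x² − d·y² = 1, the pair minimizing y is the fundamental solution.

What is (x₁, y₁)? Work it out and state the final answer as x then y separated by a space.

[14; 7,28] for √200; ℓ=2 ⇒ convergent index 1
a_0=14:  p_0=14·1+0=14,  q_0=14·0+1=1
a_1=7:  p_1=7·14+1=99,  q_1=7·1+0=7
fundamental: x₁=99, y₁=7  (since 9801 − 200·49 = 1)

99 7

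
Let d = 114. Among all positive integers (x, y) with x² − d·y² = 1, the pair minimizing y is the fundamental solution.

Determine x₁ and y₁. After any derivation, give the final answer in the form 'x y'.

1025 96

√114 = [10; 1,2,10,2,1,20, …], period ℓ=6 (even) → k=5
a_0=10:  p_0=10·1+0=10,  q_0=10·0+1=1
a_1=1:  p_1=1·10+1=11,  q_1=1·1+0=1
a_2=2:  p_2=2·11+10=32,  q_2=2·1+1=3
a_3=10:  p_3=10·32+11=331,  q_3=10·3+1=31
a_4=2:  p_4=2·331+32=694,  q_4=2·31+3=65
a_5=1:  p_5=1·694+331=1025,  q_5=1·65+31=96
fundamental: x₁=1025, y₁=96  (since 1050625 − 114·9216 = 1)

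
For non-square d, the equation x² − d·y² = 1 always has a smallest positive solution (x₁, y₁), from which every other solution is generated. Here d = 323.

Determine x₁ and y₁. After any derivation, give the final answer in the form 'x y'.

[17; 1,34] for √323; ℓ=2 ⇒ convergent index 1
step 0: (17, 1)  from 17·(1,0) + (0,1)
step 1: (18, 1)  from 1·(17,1) + (1,0)
(x₁, y₁) = (18, 1);  18² − 323·1² = 1 ✓

18 1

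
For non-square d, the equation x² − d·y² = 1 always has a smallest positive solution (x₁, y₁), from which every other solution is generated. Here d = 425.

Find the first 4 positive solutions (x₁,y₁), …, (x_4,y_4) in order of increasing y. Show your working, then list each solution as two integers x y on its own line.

d=425: √d = [20; 1,1,1,1,1,1,40] (ℓ=7, odd), read p_13/q_13
step 0: (20, 1)  from 20·(1,0) + (0,1)
…
step 2: (41, 2)  from 1·(21,1) + (20,1)
step 3: (62, 3)  from 1·(41,2) + (21,1)
…
step 5: (165, 8)  from 1·(103,5) + (62,3)
…
step 7: (10885, 528)  from 40·(268,13) + (165,8)
…
step 9: (22038, 1069)  from 1·(11153,541) + (10885,528)
step 10: (33191, 1610)  from 1·(22038,1069) + (11153,541)
…
step 12: (88420, 4289)  from 1·(55229,2679) + (33191,1610)
step 13: (143649, 6968)  from 1·(88420,4289) + (55229,2679)
(x₁, y₁) = (143649, 6968);  143649² − 425·6968² = 1 ✓
(143649+6968√425)^2 = 41270070401 + 2001892464√425
(143649+6968√425)^3 = 11856808685922849 + 575139701115304√425
(143649+6968√425)^4 = 3406437421806992601601 + 165236485849022716128√425

143649 6968
41270070401 2001892464
11856808685922849 575139701115304
3406437421806992601601 165236485849022716128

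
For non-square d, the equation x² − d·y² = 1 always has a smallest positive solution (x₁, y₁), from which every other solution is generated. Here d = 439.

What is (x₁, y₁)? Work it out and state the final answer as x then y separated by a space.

√439 = [20; 1,19,1,40, …], period ℓ=4 (even) → k=3
i=0: a=20 ⇒ p=20, q=1
…
i=2: a=19 ⇒ p=419, q=20
i=3: a=1 ⇒ p=440, q=21
fundamental: x₁=440, y₁=21  (since 193600 − 439·441 = 1)

440 21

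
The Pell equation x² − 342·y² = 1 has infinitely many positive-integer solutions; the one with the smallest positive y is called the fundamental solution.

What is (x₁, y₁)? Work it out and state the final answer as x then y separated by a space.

d=342: √d = [18; 2,36] (ℓ=2, even), read p_1/q_1
a_0=18:  p_0=18·1+0=18,  q_0=18·0+1=1
a_1=2:  p_1=2·18+1=37,  q_1=2·1+0=2
(x₁, y₁) = (37, 2);  37² − 342·2² = 1 ✓

37 2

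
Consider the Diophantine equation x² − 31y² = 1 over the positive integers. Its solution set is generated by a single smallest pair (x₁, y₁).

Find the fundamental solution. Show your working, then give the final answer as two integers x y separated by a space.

[5; 1,1,3,5,3,1,1,10] for √31; ℓ=8 ⇒ convergent index 7
k=0  a_k=5  p_k/q_k = 5/1
…
k=2  a_k=1  p_k/q_k = 11/2
…
k=4  a_k=5  p_k/q_k = 206/37
k=5  a_k=3  p_k/q_k = 657/118
k=6  a_k=1  p_k/q_k = 863/155
k=7  a_k=1  p_k/q_k = 1520/273
→ (1520, 273).  Check: 1520²=2310400, 31·273²=2310399, difference 1.

1520 273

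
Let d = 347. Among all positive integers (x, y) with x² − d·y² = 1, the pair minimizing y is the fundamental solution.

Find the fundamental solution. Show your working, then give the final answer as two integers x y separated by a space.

641602 34443

[18; 1,1,1,2,4,…,1,1,36] for √347; ℓ=14 ⇒ convergent index 13
step 0: (18, 1)  from 18·(1,0) + (0,1)
…
step 3: (56, 3)  from 1·(37,2) + (19,1)
…
step 5: (652, 35)  from 4·(149,8) + (56,3)
…
step 8: (15070, 809)  from 1·(14269,766) + (801,43)
step 9: (74549, 4002)  from 4·(15070,809) + (14269,766)
step 10: (164168, 8813)  from 2·(74549,4002) + (15070,809)
…
step 12: (402885, 21628)  from 1·(238717,12815) + (164168,8813)
step 13: (641602, 34443)  from 1·(402885,21628) + (238717,12815)
→ (641602, 34443).  Check: 641602²=411653126404, 347·34443²=411653126403, difference 1.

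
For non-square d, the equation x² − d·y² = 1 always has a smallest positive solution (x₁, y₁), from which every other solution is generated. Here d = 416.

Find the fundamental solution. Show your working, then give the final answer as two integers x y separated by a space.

d=416: √d = [20; 2,1,1,9,1,1,2,40] (ℓ=8, even), read p_7/q_7
a_0=20:  p_0=20·1+0=20,  q_0=20·0+1=1
…
a_6=1:  p_6=1·1081+979=2060,  q_6=1·53+48=101
a_7=2:  p_7=2·2060+1081=5201,  q_7=2·101+53=255
→ (5201, 255).  Check: 5201²=27050401, 416·255²=27050400, difference 1.

5201 255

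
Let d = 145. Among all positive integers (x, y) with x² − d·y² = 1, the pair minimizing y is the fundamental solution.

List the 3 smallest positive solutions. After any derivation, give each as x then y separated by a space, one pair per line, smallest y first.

289 24
167041 13872
96549409 8017992

√145 → a₀=12, period (24); ℓ=1 odd so k=1
step 0: (12, 1)  from 12·(1,0) + (0,1)
step 1: (289, 24)  from 24·(12,1) + (1,0)
fundamental: x₁=289, y₁=24  (since 83521 − 145·576 = 1)
(289+24√145)^2 = 167041 + 13872√145
(289+24√145)^3 = 96549409 + 8017992√145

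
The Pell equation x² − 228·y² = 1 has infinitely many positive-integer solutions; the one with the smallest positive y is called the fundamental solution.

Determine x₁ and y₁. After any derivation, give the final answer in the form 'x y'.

√228 = [15; 10,30, …], period ℓ=2 (even) → k=1
step 0: (15, 1)  from 15·(1,0) + (0,1)
step 1: (151, 10)  from 10·(15,1) + (1,0)
→ (151, 10).  Check: 151²=22801, 228·10²=22800, difference 1.

151 10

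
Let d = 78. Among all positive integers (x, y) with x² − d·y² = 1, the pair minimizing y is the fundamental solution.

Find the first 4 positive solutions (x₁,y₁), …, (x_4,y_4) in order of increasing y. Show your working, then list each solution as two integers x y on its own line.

√78 = [8; 1,4,1,16, …], period ℓ=4 (even) → k=3
k=0  a_k=8  p_k/q_k = 8/1
…
k=2  a_k=4  p_k/q_k = 44/5
k=3  a_k=1  p_k/q_k = 53/6
fundamental: x₁=53, y₁=6  (since 2809 − 78·36 = 1)
(53+6√78)^2 = 5617 + 636√78
(53+6√78)^3 = 595349 + 67410√78
(53+6√78)^4 = 63101377 + 7144824√78

53 6
5617 636
595349 67410
63101377 7144824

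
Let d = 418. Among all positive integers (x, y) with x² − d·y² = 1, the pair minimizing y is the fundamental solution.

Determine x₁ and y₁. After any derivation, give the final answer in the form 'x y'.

33857 1656

√418 → a₀=20, period (2,4,20,4,2,40); ℓ=6 even so k=5
a_0=20:  p_0=20·1+0=20,  q_0=20·0+1=1
a_1=2:  p_1=2·20+1=41,  q_1=2·1+0=2
a_2=4:  p_2=4·41+20=184,  q_2=4·2+1=9
a_3=20:  p_3=20·184+41=3721,  q_3=20·9+2=182
a_4=4:  p_4=4·3721+184=15068,  q_4=4·182+9=737
a_5=2:  p_5=2·15068+3721=33857,  q_5=2·737+182=1656
→ (33857, 1656).  Check: 33857²=1146296449, 418·1656²=1146296448, difference 1.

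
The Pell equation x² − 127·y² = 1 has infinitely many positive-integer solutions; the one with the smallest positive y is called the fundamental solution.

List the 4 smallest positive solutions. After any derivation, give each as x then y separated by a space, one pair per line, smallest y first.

√127 = [11; 3,1,2,2,7,11,7,2,2,1,3,22, …], period ℓ=12 (even) → k=11
step 0: (11, 1)  from 11·(1,0) + (0,1)
…
step 3: (124, 11)  from 2·(45,4) + (34,3)
…
step 6: (24218, 2149)  from 11·(2175,193) + (293,26)
step 7: (171701, 15236)  from 7·(24218,2149) + (2175,193)
…
step 9: (906941, 80478)  from 2·(367620,32621) + (171701,15236)
step 10: (1274561, 113099)  from 1·(906941,80478) + (367620,32621)
step 11: (4730624, 419775)  from 3·(1274561,113099) + (906941,80478)
fundamental: x₁=4730624, y₁=419775  (since 22378803429376 − 127·176211050625 = 1)
k=2:  x_2 = 4730624·4730624+127·419775·419775 = 44757606858751,  y_2 = 4730624·419775+419775·4730624 = 3971595379200
k=3:  x_3 = 4730624·44757606858751+127·419775·3971595379200 = 423462818377139450624,  y_3 = 4730624·3971595379200+419775·44757606858751 = 37576248838264821825
k=4:  x_4 = 4730624·423462818377139450624+127·419775·37576248838264821825 = 4006486743445029115330560001,  y_4 = 4730624·37576248838264821825+419775·423462818377139450624 = 355518209168531397366758400

4730624 419775
44757606858751 3971595379200
423462818377139450624 37576248838264821825
4006486743445029115330560001 355518209168531397366758400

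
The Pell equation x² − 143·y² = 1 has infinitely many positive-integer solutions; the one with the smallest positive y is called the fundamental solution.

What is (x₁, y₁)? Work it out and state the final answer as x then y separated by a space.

12 1

d=143: √d = [11; 1,22] (ℓ=2, even), read p_1/q_1
k=0  a_k=11  p_k/q_k = 11/1
k=1  a_k=1  p_k/q_k = 12/1
(x₁, y₁) = (12, 1);  12² − 143·1² = 1 ✓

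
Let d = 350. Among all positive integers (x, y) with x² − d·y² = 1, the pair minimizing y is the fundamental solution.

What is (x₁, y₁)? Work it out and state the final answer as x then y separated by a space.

√350 → a₀=18, period (1,2,2,2,1,36); ℓ=6 even so k=5
step 0: (18, 1)  from 18·(1,0) + (0,1)
step 1: (19, 1)  from 1·(18,1) + (1,0)
step 2: (56, 3)  from 2·(19,1) + (18,1)
step 3: (131, 7)  from 2·(56,3) + (19,1)
step 4: (318, 17)  from 2·(131,7) + (56,3)
step 5: (449, 24)  from 1·(318,17) + (131,7)
→ (449, 24).  Check: 449²=201601, 350·24²=201600, difference 1.

449 24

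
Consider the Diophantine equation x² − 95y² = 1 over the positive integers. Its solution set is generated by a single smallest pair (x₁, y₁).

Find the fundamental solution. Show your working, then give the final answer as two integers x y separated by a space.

39 4

√95 = [9; 1,2,1,18, …], period ℓ=4 (even) → k=3
i=0: a=9 ⇒ p=9, q=1
i=1: a=1 ⇒ p=10, q=1
i=2: a=2 ⇒ p=29, q=3
i=3: a=1 ⇒ p=39, q=4
fundamental: x₁=39, y₁=4  (since 1521 − 95·16 = 1)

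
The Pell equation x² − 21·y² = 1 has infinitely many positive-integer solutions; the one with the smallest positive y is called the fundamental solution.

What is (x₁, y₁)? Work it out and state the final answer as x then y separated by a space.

d=21: √d = [4; 1,1,2,1,1,8] (ℓ=6, even), read p_5/q_5
i=0: a=4 ⇒ p=4, q=1
i=1: a=1 ⇒ p=5, q=1
…
i=4: a=1 ⇒ p=32, q=7
i=5: a=1 ⇒ p=55, q=12
fundamental: x₁=55, y₁=12  (since 3025 − 21·144 = 1)

55 12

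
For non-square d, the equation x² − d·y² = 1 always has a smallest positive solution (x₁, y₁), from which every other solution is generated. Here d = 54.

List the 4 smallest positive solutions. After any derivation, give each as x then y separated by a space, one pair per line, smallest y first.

485 66
470449 64020
456335045 62099334
442644523201 60236289960

d=54: √d = [7; 2,1,6,1,2,14] (ℓ=6, even), read p_5/q_5
i=0: a=7 ⇒ p=7, q=1
…
i=3: a=6 ⇒ p=147, q=20
i=4: a=1 ⇒ p=169, q=23
i=5: a=2 ⇒ p=485, q=66
fundamental: x₁=485, y₁=66  (since 235225 − 54·4356 = 1)
k=2:  x_2 = 485·485+54·66·66 = 470449,  y_2 = 485·66+66·485 = 64020
k=3:  x_3 = 485·470449+54·66·64020 = 456335045,  y_3 = 485·64020+66·470449 = 62099334
k=4:  x_4 = 485·456335045+54·66·62099334 = 442644523201,  y_4 = 485·62099334+66·456335045 = 60236289960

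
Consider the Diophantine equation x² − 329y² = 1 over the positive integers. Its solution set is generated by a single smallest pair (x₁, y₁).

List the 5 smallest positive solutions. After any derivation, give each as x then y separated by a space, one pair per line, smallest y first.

2376415 131016
11294696504449 622696775280
53681772387237964255 2959571914453911384
255140338255224918953587201 14066342182173360946441440
1212638653869526969777790618564575 66854933113696055535160815363816

√329 = [18; 7,4,2,1,1,4,1,1,2,4,7,36, …], period ℓ=12 (even) → k=11
i=0: a=18 ⇒ p=18, q=1
…
i=2: a=4 ⇒ p=526, q=29
…
i=6: a=4 ⇒ p=13241, q=730
…
i=8: a=1 ⇒ p=29366, q=1619
…
i=10: a=4 ⇒ p=328794, q=18127
i=11: a=7 ⇒ p=2376415, q=131016
fundamental: x₁=2376415, y₁=131016  (since 5647348252225 − 329·17165192256 = 1)
(2376415+131016√329)^2 = 11294696504449 + 622696775280√329
(2376415+131016√329)^3 = 53681772387237964255 + 2959571914453911384√329
(2376415+131016√329)^4 = 255140338255224918953587201 + 14066342182173360946441440√329
(2376415+131016√329)^5 = 1212638653869526969777790618564575 + 66854933113696055535160815363816√329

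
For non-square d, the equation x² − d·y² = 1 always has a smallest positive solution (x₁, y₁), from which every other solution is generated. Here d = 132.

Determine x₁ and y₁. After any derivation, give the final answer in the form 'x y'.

23 2

d=132: √d = [11; 2,22] (ℓ=2, even), read p_1/q_1
step 0: (11, 1)  from 11·(1,0) + (0,1)
step 1: (23, 2)  from 2·(11,1) + (1,0)
(x₁, y₁) = (23, 2);  23² − 132·2² = 1 ✓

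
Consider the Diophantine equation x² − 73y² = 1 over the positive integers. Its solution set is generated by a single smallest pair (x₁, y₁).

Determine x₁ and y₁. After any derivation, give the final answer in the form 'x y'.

√73 → a₀=8, period (1,1,5,5,1,1,16); ℓ=7 odd so k=13
i=0: a=8 ⇒ p=8, q=1
i=1: a=1 ⇒ p=9, q=1
…
i=3: a=5 ⇒ p=94, q=11
i=4: a=5 ⇒ p=487, q=57
i=5: a=1 ⇒ p=581, q=68
…
i=7: a=16 ⇒ p=17669, q=2068
i=8: a=1 ⇒ p=18737, q=2193
i=9: a=1 ⇒ p=36406, q=4261
i=10: a=5 ⇒ p=200767, q=23498
i=11: a=5 ⇒ p=1040241, q=121751
i=12: a=1 ⇒ p=1241008, q=145249
i=13: a=1 ⇒ p=2281249, q=267000
(x₁, y₁) = (2281249, 267000);  2281249² − 73·267000² = 1 ✓

2281249 267000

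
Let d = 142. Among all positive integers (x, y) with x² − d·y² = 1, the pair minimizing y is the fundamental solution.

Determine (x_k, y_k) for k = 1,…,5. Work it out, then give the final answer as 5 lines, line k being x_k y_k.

143 12
40897 3432
11696399 981540
3345129217 280717008
956695259663 80284082748

√142 → a₀=11, period (1,10,1,22); ℓ=4 even so k=3
a_0=11:  p_0=11·1+0=11,  q_0=11·0+1=1
…
a_2=10:  p_2=10·12+11=131,  q_2=10·1+1=11
a_3=1:  p_3=1·131+12=143,  q_3=1·11+1=12
(x₁, y₁) = (143, 12);  143² − 142·12² = 1 ✓
(x_2, y_2) = (143·143 + 142·12·12, 143·12 + 12·143) = (40897, 3432)
(x_3, y_3) = (143·40897 + 142·12·3432, 143·3432 + 12·40897) = (11696399, 981540)
(x_4, y_4) = (143·11696399 + 142·12·981540, 143·981540 + 12·11696399) = (3345129217, 280717008)
(x_5, y_5) = (143·3345129217 + 142·12·280717008, 143·280717008 + 12·3345129217) = (956695259663, 80284082748)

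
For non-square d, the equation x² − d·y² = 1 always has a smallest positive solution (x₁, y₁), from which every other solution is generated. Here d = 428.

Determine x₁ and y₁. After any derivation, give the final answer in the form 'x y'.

[20; 1,2,4,1,5,10,5,1,4,2,1,40] for √428; ℓ=12 ⇒ convergent index 11
i=0: a=20 ⇒ p=20, q=1
i=1: a=1 ⇒ p=21, q=1
i=2: a=2 ⇒ p=62, q=3
i=3: a=4 ⇒ p=269, q=13
i=4: a=1 ⇒ p=331, q=16
i=5: a=5 ⇒ p=1924, q=93
i=6: a=10 ⇒ p=19571, q=946
i=7: a=5 ⇒ p=99779, q=4823
i=8: a=1 ⇒ p=119350, q=5769
…
i=10: a=2 ⇒ p=1273708, q=61567
i=11: a=1 ⇒ p=1850887, q=89466
fundamental: x₁=1850887, y₁=89466  (since 3425782686769 − 428·8004165156 = 1)

1850887 89466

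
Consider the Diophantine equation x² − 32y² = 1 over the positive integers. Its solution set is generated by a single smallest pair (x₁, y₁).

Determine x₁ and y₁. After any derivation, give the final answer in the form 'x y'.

17 3

√32 → a₀=5, period (1,1,1,10); ℓ=4 even so k=3
i=0: a=5 ⇒ p=5, q=1
…
i=2: a=1 ⇒ p=11, q=2
i=3: a=1 ⇒ p=17, q=3
fundamental: x₁=17, y₁=3  (since 289 − 32·9 = 1)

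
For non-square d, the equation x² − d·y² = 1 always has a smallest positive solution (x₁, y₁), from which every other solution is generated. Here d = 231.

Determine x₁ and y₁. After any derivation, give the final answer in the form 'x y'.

d=231: √d = [15; 5,30] (ℓ=2, even), read p_1/q_1
a_0=15:  p_0=15·1+0=15,  q_0=15·0+1=1
a_1=5:  p_1=5·15+1=76,  q_1=5·1+0=5
fundamental: x₁=76, y₁=5  (since 5776 − 231·25 = 1)

76 5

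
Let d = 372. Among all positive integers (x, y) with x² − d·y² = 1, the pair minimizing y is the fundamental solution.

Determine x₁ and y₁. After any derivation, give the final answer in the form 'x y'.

12151 630

√372 → a₀=19, period (3,2,12,2,3,38); ℓ=6 even so k=5
k=0  a_k=19  p_k/q_k = 19/1
k=1  a_k=3  p_k/q_k = 58/3
k=2  a_k=2  p_k/q_k = 135/7
…
k=4  a_k=2  p_k/q_k = 3491/181
k=5  a_k=3  p_k/q_k = 12151/630
(x₁, y₁) = (12151, 630);  12151² − 372·630² = 1 ✓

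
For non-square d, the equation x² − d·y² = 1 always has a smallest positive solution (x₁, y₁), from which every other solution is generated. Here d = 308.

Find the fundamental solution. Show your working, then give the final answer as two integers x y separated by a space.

[17; 1,1,4,1,1,34] for √308; ℓ=6 ⇒ convergent index 5
a_0=17:  p_0=17·1+0=17,  q_0=17·0+1=1
…
a_2=1:  p_2=1·18+17=35,  q_2=1·1+1=2
…
a_4=1:  p_4=1·158+35=193,  q_4=1·9+2=11
a_5=1:  p_5=1·193+158=351,  q_5=1·11+9=20
→ (351, 20).  Check: 351²=123201, 308·20²=123200, difference 1.

351 20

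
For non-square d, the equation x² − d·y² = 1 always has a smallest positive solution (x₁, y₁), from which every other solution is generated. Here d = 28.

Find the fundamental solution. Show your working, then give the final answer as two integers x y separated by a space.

127 24

[5; 3,2,3,10] for √28; ℓ=4 ⇒ convergent index 3
step 0: (5, 1)  from 5·(1,0) + (0,1)
step 1: (16, 3)  from 3·(5,1) + (1,0)
step 2: (37, 7)  from 2·(16,3) + (5,1)
step 3: (127, 24)  from 3·(37,7) + (16,3)
fundamental: x₁=127, y₁=24  (since 16129 − 28·576 = 1)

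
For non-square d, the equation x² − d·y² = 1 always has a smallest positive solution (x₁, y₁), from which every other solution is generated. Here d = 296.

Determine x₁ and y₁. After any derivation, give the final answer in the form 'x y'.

d=296: √d = [17; 4,1,7,1,4,34] (ℓ=6, even), read p_5/q_5
k=0  a_k=17  p_k/q_k = 17/1
…
k=2  a_k=1  p_k/q_k = 86/5
…
k=4  a_k=1  p_k/q_k = 757/44
k=5  a_k=4  p_k/q_k = 3699/215
→ (3699, 215).  Check: 3699²=13682601, 296·215²=13682600, difference 1.

3699 215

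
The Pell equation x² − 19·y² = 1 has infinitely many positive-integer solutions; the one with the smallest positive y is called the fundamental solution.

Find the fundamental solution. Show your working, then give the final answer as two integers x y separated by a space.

170 39

√19 → a₀=4, period (2,1,3,1,2,8); ℓ=6 even so k=5
step 0: (4, 1)  from 4·(1,0) + (0,1)
step 1: (9, 2)  from 2·(4,1) + (1,0)
…
step 3: (48, 11)  from 3·(13,3) + (9,2)
step 4: (61, 14)  from 1·(48,11) + (13,3)
step 5: (170, 39)  from 2·(61,14) + (48,11)
(x₁, y₁) = (170, 39);  170² − 19·39² = 1 ✓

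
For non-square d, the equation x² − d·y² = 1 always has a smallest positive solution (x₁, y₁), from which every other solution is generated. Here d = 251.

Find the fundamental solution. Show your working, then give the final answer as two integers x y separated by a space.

√251 = [15; 1,5,2,1,2,…,5,1,30, …], period ℓ=14 (even) → k=13
i=0: a=15 ⇒ p=15, q=1
i=1: a=1 ⇒ p=16, q=1
…
i=3: a=2 ⇒ p=206, q=13
…
i=5: a=2 ⇒ p=808, q=51
…
i=8: a=2 ⇒ p=61043, q=3853
i=9: a=2 ⇒ p=151649, q=9572
…
i=11: a=2 ⇒ p=577033, q=36422
i=12: a=5 ⇒ p=3097857, q=195535
i=13: a=1 ⇒ p=3674890, q=231957
fundamental: x₁=3674890, y₁=231957  (since 13504816512100 − 251·53804049849 = 1)

3674890 231957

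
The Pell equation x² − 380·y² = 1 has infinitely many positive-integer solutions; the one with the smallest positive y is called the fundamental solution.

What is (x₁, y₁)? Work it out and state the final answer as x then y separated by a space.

[19; 2,38] for √380; ℓ=2 ⇒ convergent index 1
step 0: (19, 1)  from 19·(1,0) + (0,1)
step 1: (39, 2)  from 2·(19,1) + (1,0)
→ (39, 2).  Check: 39²=1521, 380·2²=1520, difference 1.

39 2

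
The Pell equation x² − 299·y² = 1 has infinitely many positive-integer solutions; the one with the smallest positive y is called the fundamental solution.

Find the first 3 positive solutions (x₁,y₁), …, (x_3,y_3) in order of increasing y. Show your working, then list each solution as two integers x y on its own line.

d=299: √d = [17; 3,2,3,34] (ℓ=4, even), read p_3/q_3
step 0: (17, 1)  from 17·(1,0) + (0,1)
…
step 2: (121, 7)  from 2·(52,3) + (17,1)
step 3: (415, 24)  from 3·(121,7) + (52,3)
fundamental: x₁=415, y₁=24  (since 172225 − 299·576 = 1)
k=2:  x_2 = 415·415+299·24·24 = 344449,  y_2 = 415·24+24·415 = 19920
k=3:  x_3 = 415·344449+299·24·19920 = 285892255,  y_3 = 415·19920+24·344449 = 16533576

415 24
344449 19920
285892255 16533576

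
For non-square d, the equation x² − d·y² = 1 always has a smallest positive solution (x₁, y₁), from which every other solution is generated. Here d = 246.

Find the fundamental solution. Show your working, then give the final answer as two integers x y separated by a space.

88805 5662

√246 = [15; 1,2,5,1,14,1,5,2,1,30, …], period ℓ=10 (even) → k=9
i=0: a=15 ⇒ p=15, q=1
…
i=2: a=2 ⇒ p=47, q=3
i=3: a=5 ⇒ p=251, q=16
i=4: a=1 ⇒ p=298, q=19
i=5: a=14 ⇒ p=4423, q=282
…
i=7: a=5 ⇒ p=28028, q=1787
i=8: a=2 ⇒ p=60777, q=3875
i=9: a=1 ⇒ p=88805, q=5662
(x₁, y₁) = (88805, 5662);  88805² − 246·5662² = 1 ✓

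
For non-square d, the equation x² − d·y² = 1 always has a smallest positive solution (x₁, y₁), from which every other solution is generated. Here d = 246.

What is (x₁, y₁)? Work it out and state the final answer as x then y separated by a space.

d=246: √d = [15; 1,2,5,1,14,1,5,2,1,30] (ℓ=10, even), read p_9/q_9
a_0=15:  p_0=15·1+0=15,  q_0=15·0+1=1
…
a_4=1:  p_4=1·251+47=298,  q_4=1·16+3=19
…
a_7=5:  p_7=5·4721+4423=28028,  q_7=5·301+282=1787
a_8=2:  p_8=2·28028+4721=60777,  q_8=2·1787+301=3875
a_9=1:  p_9=1·60777+28028=88805,  q_9=1·3875+1787=5662
→ (88805, 5662).  Check: 88805²=7886328025, 246·5662²=7886328024, difference 1.

88805 5662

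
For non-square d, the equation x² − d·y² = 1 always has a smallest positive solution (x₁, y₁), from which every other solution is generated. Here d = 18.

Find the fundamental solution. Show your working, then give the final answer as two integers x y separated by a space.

[4; 4,8] for √18; ℓ=2 ⇒ convergent index 1
a_0=4:  p_0=4·1+0=4,  q_0=4·0+1=1
a_1=4:  p_1=4·4+1=17,  q_1=4·1+0=4
(x₁, y₁) = (17, 4);  17² − 18·4² = 1 ✓

17 4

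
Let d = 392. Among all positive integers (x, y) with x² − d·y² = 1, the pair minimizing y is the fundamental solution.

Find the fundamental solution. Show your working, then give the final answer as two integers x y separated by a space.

99 5

√392 → a₀=19, period (1,3,1,38); ℓ=4 even so k=3
k=0  a_k=19  p_k/q_k = 19/1
k=1  a_k=1  p_k/q_k = 20/1
k=2  a_k=3  p_k/q_k = 79/4
k=3  a_k=1  p_k/q_k = 99/5
fundamental: x₁=99, y₁=5  (since 9801 − 392·25 = 1)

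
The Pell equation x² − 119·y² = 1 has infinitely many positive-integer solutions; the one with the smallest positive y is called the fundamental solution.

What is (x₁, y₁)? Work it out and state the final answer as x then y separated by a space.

√119 → a₀=10, period (1,9,1,20); ℓ=4 even so k=3
a_0=10:  p_0=10·1+0=10,  q_0=10·0+1=1
a_1=1:  p_1=1·10+1=11,  q_1=1·1+0=1
a_2=9:  p_2=9·11+10=109,  q_2=9·1+1=10
a_3=1:  p_3=1·109+11=120,  q_3=1·10+1=11
→ (120, 11).  Check: 120²=14400, 119·11²=14399, difference 1.

120 11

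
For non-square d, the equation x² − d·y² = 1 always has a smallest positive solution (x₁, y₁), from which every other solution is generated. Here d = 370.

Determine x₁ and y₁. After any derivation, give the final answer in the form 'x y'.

d=370: √d = [19; 4,4,38] (ℓ=3, odd), read p_5/q_5
step 0: (19, 1)  from 19·(1,0) + (0,1)
…
step 3: (12503, 650)  from 38·(327,17) + (77,4)
step 4: (50339, 2617)  from 4·(12503,650) + (327,17)
step 5: (213859, 11118)  from 4·(50339,2617) + (12503,650)
→ (213859, 11118).  Check: 213859²=45735671881, 370·11118²=45735671880, difference 1.

213859 11118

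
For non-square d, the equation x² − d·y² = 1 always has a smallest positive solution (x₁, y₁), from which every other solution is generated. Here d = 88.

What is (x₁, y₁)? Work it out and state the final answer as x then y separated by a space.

197 21

[9; 2,1,1,1,2,18] for √88; ℓ=6 ⇒ convergent index 5
step 0: (9, 1)  from 9·(1,0) + (0,1)
step 1: (19, 2)  from 2·(9,1) + (1,0)
…
step 3: (47, 5)  from 1·(28,3) + (19,2)
step 4: (75, 8)  from 1·(47,5) + (28,3)
step 5: (197, 21)  from 2·(75,8) + (47,5)
fundamental: x₁=197, y₁=21  (since 38809 − 88·441 = 1)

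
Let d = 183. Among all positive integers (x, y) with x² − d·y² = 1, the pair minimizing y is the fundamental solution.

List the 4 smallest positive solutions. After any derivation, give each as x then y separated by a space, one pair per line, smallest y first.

√183 → a₀=13, period (1,1,8,1,1,26); ℓ=6 even so k=5
step 0: (13, 1)  from 13·(1,0) + (0,1)
step 1: (14, 1)  from 1·(13,1) + (1,0)
step 2: (27, 2)  from 1·(14,1) + (13,1)
step 3: (230, 17)  from 8·(27,2) + (14,1)
step 4: (257, 19)  from 1·(230,17) + (27,2)
step 5: (487, 36)  from 1·(257,19) + (230,17)
(x₁, y₁) = (487, 36);  487² − 183·36² = 1 ✓
k=2:  x_2 = 487·487+183·36·36 = 474337,  y_2 = 487·36+36·487 = 35064
k=3:  x_3 = 487·474337+183·36·35064 = 462003751,  y_3 = 487·35064+36·474337 = 34152300
k=4:  x_4 = 487·462003751+183·36·34152300 = 449991179137,  y_4 = 487·34152300+36·462003751 = 33264305136

487 36
474337 35064
462003751 34152300
449991179137 33264305136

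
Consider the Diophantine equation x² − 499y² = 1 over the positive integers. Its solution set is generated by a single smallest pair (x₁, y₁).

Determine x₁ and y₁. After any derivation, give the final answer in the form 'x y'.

d=499: √d = [22; 2,1,21,1,2,44] (ℓ=6, even), read p_5/q_5
i=0: a=22 ⇒ p=22, q=1
…
i=3: a=21 ⇒ p=1452, q=65
i=4: a=1 ⇒ p=1519, q=68
i=5: a=2 ⇒ p=4490, q=201
fundamental: x₁=4490, y₁=201  (since 20160100 − 499·40401 = 1)

4490 201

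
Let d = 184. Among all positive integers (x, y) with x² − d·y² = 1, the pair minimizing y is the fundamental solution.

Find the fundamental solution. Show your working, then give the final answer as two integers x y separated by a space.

√184 = [13; 1,1,3,2,1,2,1,2,3,1,1,26, …], period ℓ=12 (even) → k=11
k=0  a_k=13  p_k/q_k = 13/1
…
k=2  a_k=1  p_k/q_k = 27/2
…
k=4  a_k=2  p_k/q_k = 217/16
…
k=6  a_k=2  p_k/q_k = 841/62
k=7  a_k=1  p_k/q_k = 1153/85
k=8  a_k=2  p_k/q_k = 3147/232
…
k=10  a_k=1  p_k/q_k = 13741/1013
k=11  a_k=1  p_k/q_k = 24335/1794
(x₁, y₁) = (24335, 1794);  24335² − 184·1794² = 1 ✓

24335 1794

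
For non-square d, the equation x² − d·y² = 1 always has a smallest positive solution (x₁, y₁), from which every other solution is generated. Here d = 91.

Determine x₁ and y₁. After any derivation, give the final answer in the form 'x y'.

1574 165

[9; 1,1,5,1,5,1,1,18] for √91; ℓ=8 ⇒ convergent index 7
a_0=9:  p_0=9·1+0=9,  q_0=9·0+1=1
…
a_2=1:  p_2=1·10+9=19,  q_2=1·1+1=2
…
a_4=1:  p_4=1·105+19=124,  q_4=1·11+2=13
…
a_6=1:  p_6=1·725+124=849,  q_6=1·76+13=89
a_7=1:  p_7=1·849+725=1574,  q_7=1·89+76=165
(x₁, y₁) = (1574, 165);  1574² − 91·165² = 1 ✓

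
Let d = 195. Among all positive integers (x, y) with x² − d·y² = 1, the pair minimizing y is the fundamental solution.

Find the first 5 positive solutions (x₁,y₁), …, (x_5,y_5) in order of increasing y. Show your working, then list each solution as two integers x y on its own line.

√195 = [13; 1,26, …], period ℓ=2 (even) → k=1
i=0: a=13 ⇒ p=13, q=1
i=1: a=1 ⇒ p=14, q=1
→ (14, 1).  Check: 14²=196, 195·1²=195, difference 1.
(14+1√195)^2 = 391 + 28√195
(14+1√195)^3 = 10934 + 783√195
(14+1√195)^4 = 305761 + 21896√195
(14+1√195)^5 = 8550374 + 612305√195

14 1
391 28
10934 783
305761 21896
8550374 612305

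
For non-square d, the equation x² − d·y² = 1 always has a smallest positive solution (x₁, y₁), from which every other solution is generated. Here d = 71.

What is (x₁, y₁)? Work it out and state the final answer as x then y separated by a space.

[8; 2,2,1,7,1,2,2,16] for √71; ℓ=8 ⇒ convergent index 7
k=0  a_k=8  p_k/q_k = 8/1
k=1  a_k=2  p_k/q_k = 17/2
k=2  a_k=2  p_k/q_k = 42/5
k=3  a_k=1  p_k/q_k = 59/7
…
k=5  a_k=1  p_k/q_k = 514/61
k=6  a_k=2  p_k/q_k = 1483/176
k=7  a_k=2  p_k/q_k = 3480/413
(x₁, y₁) = (3480, 413);  3480² − 71·413² = 1 ✓

3480 413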